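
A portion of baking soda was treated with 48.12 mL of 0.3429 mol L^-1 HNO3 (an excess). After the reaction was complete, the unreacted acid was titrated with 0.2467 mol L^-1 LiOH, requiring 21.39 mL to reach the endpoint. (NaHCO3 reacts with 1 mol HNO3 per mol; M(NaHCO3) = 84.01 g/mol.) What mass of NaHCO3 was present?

Total n(HNO3) added = 0.3429 x 0.04812 = 0.01650 mol.
n(LiOH) used = 0.2467 x 0.02139 = 0.005277 mol, which equals the excess n(HNO3).
So n(HNO3) consumed by the sample = 0.01650 - 0.005277 = 0.01122 mol.
n(NaHCO3) = 0.01122 / 1 = 0.01122 mol.
mass = 0.01122 mol x 84.01 g/mol = 0.943 g.

0.943 g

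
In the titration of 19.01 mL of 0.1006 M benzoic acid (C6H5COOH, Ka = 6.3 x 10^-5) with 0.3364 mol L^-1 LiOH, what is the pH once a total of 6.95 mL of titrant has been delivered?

n(acid) = 0.1006 x 0.01901 = 0.001912 mol; n(LiOH) added = 0.3364 x 0.006950 = 0.002338 mol.
Base is in excess by 0.002338 - 0.001912 = 0.0004256 mol in a total volume of 0.02596 L.
[OH^-] = 0.0004256/0.02596 = 0.01639 M, so pOH = 1.79 and pH = 14.00 - 1.79 = 12.21.

12.21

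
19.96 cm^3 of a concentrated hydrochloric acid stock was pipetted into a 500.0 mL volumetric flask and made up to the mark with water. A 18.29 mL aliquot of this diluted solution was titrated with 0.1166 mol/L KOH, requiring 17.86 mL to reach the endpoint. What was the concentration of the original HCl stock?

n(KOH) = 0.1166 x 0.01786 = 0.002082 mol.
n(HCl) in the aliquot = 0.002082 mol.
[diluted HCl] = 0.002082 / 0.01829 = 0.1139 M.
Dilution factor = 500.0/19.96 = 25.05, so [stock] = 0.1139 x 25.05 = 2.85 M.

2.85 M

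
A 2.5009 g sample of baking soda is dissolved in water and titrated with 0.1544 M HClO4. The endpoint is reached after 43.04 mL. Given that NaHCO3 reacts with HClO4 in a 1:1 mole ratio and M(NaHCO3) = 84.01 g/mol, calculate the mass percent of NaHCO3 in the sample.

n(HClO4) = 0.1544 x 0.04304 = 0.006645 mol.
n(NaHCO3) = 0.006645 / 1 = 0.006645 mol.
mass of NaHCO3 = 0.006645 x 84.01 = 0.5583 g.
% purity = 0.5583 / 2.5009 x 100 = 22.3%.

22.3%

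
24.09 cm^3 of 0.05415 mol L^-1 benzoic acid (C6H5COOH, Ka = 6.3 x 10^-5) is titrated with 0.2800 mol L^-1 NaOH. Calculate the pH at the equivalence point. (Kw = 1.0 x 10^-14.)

n(C6H5COOH) = 0.05415 x 0.02409 = 0.001304 mol; V(NaOH) at equivalence = 0.001304/0.2800 = 0.004659 L.
At equivalence all the acid is converted to C6H5COO-; total volume = 0.02409 + 0.004659 = 0.02875 L, so [C6H5COO-] = 0.001304/0.02875 = 0.04537 M.
Kb = Kw/Ka = 1.0e-14 / 6.3 x 10^-5 = 1.59e-10.
[OH^-] = sqrt(Kb x [C6H5COO-]) = sqrt(1.59e-10 x 0.04537) = 2.68e-6 M.
pOH = 5.57, so pH = 14.00 - 5.57 = 8.43.

8.43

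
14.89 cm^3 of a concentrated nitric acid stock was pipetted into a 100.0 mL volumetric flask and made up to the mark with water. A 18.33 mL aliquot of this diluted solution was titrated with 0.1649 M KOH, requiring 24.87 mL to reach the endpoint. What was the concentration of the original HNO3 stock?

1.50 M

n(KOH) = 0.1649 x 0.02487 = 0.004101 mol.
n(HNO3) in the aliquot = 0.004101 mol.
[diluted HNO3] = 0.004101 / 0.01833 = 0.2237 M.
Dilution factor = 100.0/14.89 = 6.716, so [stock] = 0.2237 x 6.716 = 1.50 M.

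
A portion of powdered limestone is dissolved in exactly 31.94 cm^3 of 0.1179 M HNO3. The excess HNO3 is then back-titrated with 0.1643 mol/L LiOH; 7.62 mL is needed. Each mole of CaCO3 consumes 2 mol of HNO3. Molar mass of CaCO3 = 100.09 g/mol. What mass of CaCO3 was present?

Total n(HNO3) added = 0.1179 x 0.03194 = 0.003766 mol.
n(LiOH) used = 0.1643 x 0.007620 = 0.001252 mol, which equals the excess n(HNO3).
So n(HNO3) consumed by the sample = 0.003766 - 0.001252 = 0.002514 mol.
n(CaCO3) = 0.002514 / 2 = 0.001257 mol.
mass = 0.001257 mol x 100.09 g/mol = 0.126 g.

0.126 g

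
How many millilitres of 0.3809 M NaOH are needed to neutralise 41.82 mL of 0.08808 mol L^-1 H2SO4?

n(H2SO4) = 0.08808 mol/L x 0.04182 L = 0.003684 mol.
The neutralisation is 1 H2SO4 : 2 NaOH, so n(NaOH) = 0.003684 x 2/1 = 0.007367 mol.
V(NaOH) = 0.007367 / 0.3809 = 0.01934 L = 19.3 mL.

19.3 mL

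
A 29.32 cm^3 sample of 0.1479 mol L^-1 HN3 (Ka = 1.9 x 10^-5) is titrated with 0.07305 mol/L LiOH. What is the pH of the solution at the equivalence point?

8.71

n(HN3) = 0.1479 x 0.02932 = 0.004336 mol; V(LiOH) at equivalence = 0.004336/0.07305 = 0.05936 L.
At equivalence all the acid is converted to N3-; total volume = 0.02932 + 0.05936 = 0.08868 L, so [N3-] = 0.004336/0.08868 = 0.04890 M.
Kb = Kw/Ka = 1.0e-14 / 1.9 x 10^-5 = 5.26e-10.
[OH^-] = sqrt(Kb x [N3-]) = sqrt(5.26e-10 x 0.04890) = 5.07e-6 M.
pOH = 5.29, so pH = 14.00 - 5.29 = 8.71.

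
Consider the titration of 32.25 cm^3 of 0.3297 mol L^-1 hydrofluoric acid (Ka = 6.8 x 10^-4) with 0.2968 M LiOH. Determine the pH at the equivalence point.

8.18

n(HF) = 0.3297 x 0.03225 = 0.01063 mol; V(LiOH) at equivalence = 0.01063/0.2968 = 0.03582 L.
At equivalence all the acid is converted to F-; total volume = 0.03225 + 0.03582 = 0.06807 L, so [F-] = 0.01063/0.06807 = 0.1562 M.
Kb = Kw/Ka = 1.0e-14 / 6.8 x 10^-4 = 1.47e-11.
[OH^-] = sqrt(Kb x [F-]) = sqrt(1.47e-11 x 0.1562) = 1.52e-6 M.
pOH = 5.82, so pH = 14.00 - 5.82 = 8.18.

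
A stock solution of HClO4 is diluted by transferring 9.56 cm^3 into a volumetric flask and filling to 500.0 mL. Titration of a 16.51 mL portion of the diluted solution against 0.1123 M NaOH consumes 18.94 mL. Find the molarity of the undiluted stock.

6.74 M

n(NaOH) = 0.1123 x 0.01894 = 0.002127 mol.
n(HClO4) in the aliquot = 0.002127 mol.
[diluted HClO4] = 0.002127 / 0.01651 = 0.1288 M.
Dilution factor = 500.0/9.560 = 52.30, so [stock] = 0.1288 x 52.30 = 6.74 M.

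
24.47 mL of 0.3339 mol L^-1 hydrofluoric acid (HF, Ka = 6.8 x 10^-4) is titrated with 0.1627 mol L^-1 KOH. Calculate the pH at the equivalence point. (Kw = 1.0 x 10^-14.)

n(HF) = 0.3339 x 0.02447 = 0.008171 mol; V(KOH) at equivalence = 0.008171/0.1627 = 0.05022 L.
At equivalence all the acid is converted to F-; total volume = 0.02447 + 0.05022 = 0.07469 L, so [F-] = 0.008171/0.07469 = 0.1094 M.
Kb = Kw/Ka = 1.0e-14 / 6.8 x 10^-4 = 1.47e-11.
[OH^-] = sqrt(Kb x [F-]) = sqrt(1.47e-11 x 0.1094) = 1.27e-6 M.
pOH = 5.90, so pH = 14.00 - 5.90 = 8.10.

8.10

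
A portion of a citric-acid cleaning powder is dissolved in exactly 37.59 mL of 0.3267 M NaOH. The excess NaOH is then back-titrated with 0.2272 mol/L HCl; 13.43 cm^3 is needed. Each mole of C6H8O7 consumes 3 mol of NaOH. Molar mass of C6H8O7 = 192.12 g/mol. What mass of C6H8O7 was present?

0.591 g

Total n(NaOH) added = 0.3267 x 0.03759 = 0.01228 mol.
n(HCl) used = 0.2272 x 0.01343 = 0.003051 mol, which equals the excess n(NaOH).
So n(NaOH) consumed by the sample = 0.01228 - 0.003051 = 0.009229 mol.
n(C6H8O7) = 0.009229 / 3 = 0.003076 mol.
mass = 0.003076 mol x 192.12 g/mol = 0.591 g.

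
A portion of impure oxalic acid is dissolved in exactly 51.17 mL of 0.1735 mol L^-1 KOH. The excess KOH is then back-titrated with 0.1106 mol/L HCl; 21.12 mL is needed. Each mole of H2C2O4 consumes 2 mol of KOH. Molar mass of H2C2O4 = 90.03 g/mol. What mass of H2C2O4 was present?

0.294 g

Total n(KOH) added = 0.1735 x 0.05117 = 0.008878 mol.
n(HCl) used = 0.1106 x 0.02112 = 0.002336 mol, which equals the excess n(KOH).
So n(KOH) consumed by the sample = 0.008878 - 0.002336 = 0.006542 mol.
n(H2C2O4) = 0.006542 / 2 = 0.003271 mol.
mass = 0.003271 mol x 90.03 g/mol = 0.294 g.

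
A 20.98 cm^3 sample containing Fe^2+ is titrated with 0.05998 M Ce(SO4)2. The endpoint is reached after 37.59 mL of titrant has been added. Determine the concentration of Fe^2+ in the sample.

0.107 M

n(Ce(SO4)2) = 0.05998 x 0.03759 = 0.002255 mol.
From the balanced equation, 1 mol Ce(SO4)2 reacts with 1 mol Fe^2+, so n(Fe^2+) = 0.002255 x 1/1 = 0.002255 mol.
[Fe^2+] = 0.002255 / 0.02098 L = 0.107 M.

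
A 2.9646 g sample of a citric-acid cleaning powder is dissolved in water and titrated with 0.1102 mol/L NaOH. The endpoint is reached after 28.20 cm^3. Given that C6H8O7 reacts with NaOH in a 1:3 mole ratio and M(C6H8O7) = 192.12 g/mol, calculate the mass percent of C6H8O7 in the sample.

6.71%

n(NaOH) = 0.1102 x 0.02820 = 0.003108 mol.
n(C6H8O7) = 0.003108 / 3 = 0.001036 mol.
mass of C6H8O7 = 0.001036 x 192.12 = 0.1990 g.
% purity = 0.1990 / 2.9646 x 100 = 6.71%.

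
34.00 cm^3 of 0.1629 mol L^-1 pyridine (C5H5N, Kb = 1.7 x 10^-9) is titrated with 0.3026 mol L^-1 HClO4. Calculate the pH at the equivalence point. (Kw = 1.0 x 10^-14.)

3.10

n(C5H5N) = 0.1629 x 0.03400 = 0.005539 mol; V(HClO4) at equivalence = 0.005539/0.3026 = 0.01830 L.
At equivalence the base is fully converted to C5H5NH+; total volume = 0.05230 L, so [C5H5NH+] = 0.005539/0.05230 = 0.1059 M.
Ka(C5H5NH+) = Kw/Kb = 1.0e-14 / 1.7 x 10^-9 = 5.88e-6.
[H^+] = sqrt(Ka x [C5H5NH+]) = sqrt(5.88e-6 x 0.1059) = 0.000789 M.
pH = -log(0.000789) = 3.10.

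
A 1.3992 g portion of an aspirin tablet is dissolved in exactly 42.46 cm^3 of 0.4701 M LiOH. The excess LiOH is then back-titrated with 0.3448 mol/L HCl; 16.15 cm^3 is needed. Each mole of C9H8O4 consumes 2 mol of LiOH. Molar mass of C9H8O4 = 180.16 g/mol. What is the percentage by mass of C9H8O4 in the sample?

Total n(LiOH) added = 0.4701 x 0.04246 = 0.01996 mol.
n(HCl) used = 0.3448 x 0.01615 = 0.005569 mol, which equals the excess n(LiOH).
So n(LiOH) consumed by the sample = 0.01996 - 0.005569 = 0.01439 mol.
n(C9H8O4) = 0.01439 / 2 = 0.007196 mol.
mass C9H8O4 = 0.007196 x 180.16 = 1.296 g, so %C9H8O4 = 1.296/1.3992 x 100 = 92.7%.

92.7%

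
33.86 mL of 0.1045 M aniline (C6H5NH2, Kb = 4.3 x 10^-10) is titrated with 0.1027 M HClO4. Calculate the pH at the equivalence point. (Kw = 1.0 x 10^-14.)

n(C6H5NH2) = 0.1045 x 0.03386 = 0.003538 mol; V(HClO4) at equivalence = 0.003538/0.1027 = 0.03445 L.
At equivalence the base is fully converted to C6H5NH3+; total volume = 0.06831 L, so [C6H5NH3+] = 0.003538/0.06831 = 0.05180 M.
Ka(C6H5NH3+) = Kw/Kb = 1.0e-14 / 4.3 x 10^-10 = 2.33e-5.
[H^+] = sqrt(Ka x [C6H5NH3+]) = sqrt(2.33e-5 x 0.05180) = 0.00110 M.
pH = -log(0.00110) = 2.96.

2.96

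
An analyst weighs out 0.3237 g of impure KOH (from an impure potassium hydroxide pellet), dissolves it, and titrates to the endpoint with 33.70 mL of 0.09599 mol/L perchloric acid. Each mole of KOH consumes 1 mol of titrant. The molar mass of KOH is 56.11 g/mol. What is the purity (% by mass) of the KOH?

n(HClO4) = 0.09599 x 0.03370 = 0.003235 mol.
n(KOH) = 0.003235 / 1 = 0.003235 mol.
mass of KOH = 0.003235 x 56.11 = 0.1815 g.
% purity = 0.1815 / 0.3237 x 100 = 56.1%.

56.1%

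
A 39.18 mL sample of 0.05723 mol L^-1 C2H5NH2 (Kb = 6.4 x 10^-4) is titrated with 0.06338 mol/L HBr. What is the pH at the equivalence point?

6.16

n(C2H5NH2) = 0.05723 x 0.03918 = 0.002242 mol; V(HBr) at equivalence = 0.002242/0.06338 = 0.03538 L.
At equivalence the base is fully converted to C2H5NH3+; total volume = 0.07456 L, so [C2H5NH3+] = 0.002242/0.07456 = 0.03007 M.
Ka(C2H5NH3+) = Kw/Kb = 1.0e-14 / 6.4 x 10^-4 = 1.56e-11.
[H^+] = sqrt(Ka x [C2H5NH3+]) = sqrt(1.56e-11 x 0.03007) = 6.85e-7 M.
pH = -log(6.85e-7) = 6.16.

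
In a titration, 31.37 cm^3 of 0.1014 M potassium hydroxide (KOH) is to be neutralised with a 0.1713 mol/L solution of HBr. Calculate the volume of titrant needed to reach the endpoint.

n(KOH) = 0.1014 mol/L x 0.03137 L = 0.003181 mol.
At equivalence n(HBr) = n(KOH) = 0.003181 mol.
V(HBr) = 0.003181 / 0.1713 = 0.01857 L = 18.6 mL.

18.6 mL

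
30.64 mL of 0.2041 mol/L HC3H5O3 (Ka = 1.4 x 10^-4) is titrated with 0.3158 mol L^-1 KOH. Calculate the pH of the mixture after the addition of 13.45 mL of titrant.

Initial n(HC3H5O3) = 0.2041 x 0.03064 = 0.006254 mol.
n(KOH) added = 0.3158 x 0.01345 = 0.004248 mol, converting that many moles of HC3H5O3 to C3H5O3-.
Remaining n(HC3H5O3) = 0.002006 mol; n(C3H5O3-) = 0.004248 mol.
By Henderson-Hasselbalch, pH = pKa + log([A^-]/[HA]) = 3.85 + log(0.004248/0.002006) = 3.85 + (+0.33) = 4.18.

4.18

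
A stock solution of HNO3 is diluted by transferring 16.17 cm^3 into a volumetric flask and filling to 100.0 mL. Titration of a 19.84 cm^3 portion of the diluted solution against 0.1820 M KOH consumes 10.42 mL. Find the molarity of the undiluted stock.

n(KOH) = 0.1820 x 0.01042 = 0.001896 mol.
n(HNO3) in the aliquot = 0.001896 mol.
[diluted HNO3] = 0.001896 / 0.01984 = 0.09559 M.
Dilution factor = 100.0/16.17 = 6.184, so [stock] = 0.09559 x 6.184 = 0.591 M.

0.591 M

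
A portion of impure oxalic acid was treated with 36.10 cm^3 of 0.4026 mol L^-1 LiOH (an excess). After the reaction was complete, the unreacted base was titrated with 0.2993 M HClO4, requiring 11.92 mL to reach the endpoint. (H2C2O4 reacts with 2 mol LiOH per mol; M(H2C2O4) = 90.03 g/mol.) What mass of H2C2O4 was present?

Total n(LiOH) added = 0.4026 x 0.03610 = 0.01453 mol.
n(HClO4) used = 0.2993 x 0.01192 = 0.003568 mol, which equals the excess n(LiOH).
So n(LiOH) consumed by the sample = 0.01453 - 0.003568 = 0.01097 mol.
n(H2C2O4) = 0.01097 / 2 = 0.005483 mol.
mass = 0.005483 mol x 90.03 g/mol = 0.494 g.

0.494 g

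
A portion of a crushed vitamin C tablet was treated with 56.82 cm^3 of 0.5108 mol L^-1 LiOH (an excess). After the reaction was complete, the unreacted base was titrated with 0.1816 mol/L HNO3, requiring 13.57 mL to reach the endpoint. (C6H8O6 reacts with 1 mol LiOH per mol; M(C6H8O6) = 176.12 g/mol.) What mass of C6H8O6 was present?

Total n(LiOH) added = 0.5108 x 0.05682 = 0.02902 mol.
n(HNO3) used = 0.1816 x 0.01357 = 0.002464 mol, which equals the excess n(LiOH).
So n(LiOH) consumed by the sample = 0.02902 - 0.002464 = 0.02656 mol.
n(C6H8O6) = 0.02656 / 1 = 0.02656 mol.
mass = 0.02656 mol x 176.12 g/mol = 4.68 g.

4.68 g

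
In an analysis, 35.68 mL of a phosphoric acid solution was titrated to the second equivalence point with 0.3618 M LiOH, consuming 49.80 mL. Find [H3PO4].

0.252 M

n(LiOH) = 0.3618 x 0.04980 = 0.01802 mol.
At the second equivalence point, 2 mol OH^- react per mol H3PO4, so n(H3PO4) = 0.01802 / 2 = 0.009009 mol.
[H3PO4] = 0.009009 / 0.03568 L = 0.252 M.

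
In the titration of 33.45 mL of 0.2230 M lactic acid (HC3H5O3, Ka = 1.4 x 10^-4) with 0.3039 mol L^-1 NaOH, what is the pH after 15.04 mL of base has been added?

Initial n(HC3H5O3) = 0.2230 x 0.03345 = 0.007459 mol.
n(NaOH) added = 0.3039 x 0.01504 = 0.004571 mol, converting that many moles of HC3H5O3 to C3H5O3-.
Remaining n(HC3H5O3) = 0.002889 mol; n(C3H5O3-) = 0.004571 mol.
By Henderson-Hasselbalch, pH = pKa + log([A^-]/[HA]) = 3.85 + log(0.004571/0.002889) = 3.85 + (+0.20) = 4.05.

4.05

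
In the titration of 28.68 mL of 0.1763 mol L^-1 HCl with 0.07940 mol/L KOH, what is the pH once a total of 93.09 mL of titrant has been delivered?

n(acid) = 0.1763 x 0.02868 = 0.005056 mol; n(KOH) added = 0.07940 x 0.09309 = 0.007391 mol.
Base is in excess by 0.007391 - 0.005056 = 0.002335 mol in a total volume of 0.1218 L.
[OH^-] = 0.002335/0.1218 = 0.01918 M, so pOH = 1.72 and pH = 14.00 - 1.72 = 12.28.

12.28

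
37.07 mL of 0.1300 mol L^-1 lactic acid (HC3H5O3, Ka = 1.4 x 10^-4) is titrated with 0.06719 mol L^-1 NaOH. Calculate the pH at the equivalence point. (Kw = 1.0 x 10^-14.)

8.25

n(HC3H5O3) = 0.1300 x 0.03707 = 0.004819 mol; V(NaOH) at equivalence = 0.004819/0.06719 = 0.07172 L.
At equivalence all the acid is converted to C3H5O3-; total volume = 0.03707 + 0.07172 = 0.1088 L, so [C3H5O3-] = 0.004819/0.1088 = 0.04430 M.
Kb = Kw/Ka = 1.0e-14 / 1.4 x 10^-4 = 7.14e-11.
[OH^-] = sqrt(Kb x [C3H5O3-]) = sqrt(7.14e-11 x 0.04430) = 1.78e-6 M.
pOH = 5.75, so pH = 14.00 - 5.75 = 8.25.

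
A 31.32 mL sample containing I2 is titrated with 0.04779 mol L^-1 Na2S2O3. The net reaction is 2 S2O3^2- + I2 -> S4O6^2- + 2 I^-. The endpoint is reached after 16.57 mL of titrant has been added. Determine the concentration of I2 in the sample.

0.0126 M

n(Na2S2O3) = 0.04779 x 0.01657 = 0.0007919 mol.
From the balanced equation, 2 mol Na2S2O3 reacts with 1 mol I2, so n(I2) = 0.0007919 x 1/2 = 0.0003959 mol.
[I2] = 0.0003959 / 0.03132 L = 0.0126 M.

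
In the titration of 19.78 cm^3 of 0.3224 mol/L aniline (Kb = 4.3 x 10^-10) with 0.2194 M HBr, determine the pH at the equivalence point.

2.76

n(C6H5NH2) = 0.3224 x 0.01978 = 0.006377 mol; V(HBr) at equivalence = 0.006377/0.2194 = 0.02907 L.
At equivalence the base is fully converted to C6H5NH3+; total volume = 0.04885 L, so [C6H5NH3+] = 0.006377/0.04885 = 0.1306 M.
Ka(C6H5NH3+) = Kw/Kb = 1.0e-14 / 4.3 x 10^-10 = 2.33e-5.
[H^+] = sqrt(Ka x [C6H5NH3+]) = sqrt(2.33e-5 x 0.1306) = 0.00174 M.
pH = -log(0.00174) = 2.76.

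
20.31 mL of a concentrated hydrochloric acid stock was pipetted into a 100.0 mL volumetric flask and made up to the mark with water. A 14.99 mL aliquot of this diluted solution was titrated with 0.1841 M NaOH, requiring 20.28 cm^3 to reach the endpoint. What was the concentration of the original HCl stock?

1.23 M

n(NaOH) = 0.1841 x 0.02028 = 0.003734 mol.
n(HCl) in the aliquot = 0.003734 mol.
[diluted HCl] = 0.003734 / 0.01499 = 0.2491 M.
Dilution factor = 100.0/20.31 = 4.924, so [stock] = 0.2491 x 4.924 = 1.23 M.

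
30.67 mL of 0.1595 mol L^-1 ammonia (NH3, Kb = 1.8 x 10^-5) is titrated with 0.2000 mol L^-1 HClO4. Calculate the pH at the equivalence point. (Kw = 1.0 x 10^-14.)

n(NH3) = 0.1595 x 0.03067 = 0.004892 mol; V(HClO4) at equivalence = 0.004892/0.2000 = 0.02446 L.
At equivalence the base is fully converted to NH4+; total volume = 0.05513 L, so [NH4+] = 0.004892/0.05513 = 0.08873 M.
Ka(NH4+) = Kw/Kb = 1.0e-14 / 1.8 x 10^-5 = 5.56e-10.
[H^+] = sqrt(Ka x [NH4+]) = sqrt(5.56e-10 x 0.08873) = 7.02e-6 M.
pH = -log(7.02e-6) = 5.15.

5.15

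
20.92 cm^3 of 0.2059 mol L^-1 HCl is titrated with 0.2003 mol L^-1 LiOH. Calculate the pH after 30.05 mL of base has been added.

n(acid) = 0.2059 x 0.02092 = 0.004307 mol; n(LiOH) added = 0.2003 x 0.03005 = 0.006019 mol.
Base is in excess by 0.006019 - 0.004307 = 0.001712 mol in a total volume of 0.05097 L.
[OH^-] = 0.001712/0.05097 = 0.03358 M, so pOH = 1.47 and pH = 14.00 - 1.47 = 12.53.

12.53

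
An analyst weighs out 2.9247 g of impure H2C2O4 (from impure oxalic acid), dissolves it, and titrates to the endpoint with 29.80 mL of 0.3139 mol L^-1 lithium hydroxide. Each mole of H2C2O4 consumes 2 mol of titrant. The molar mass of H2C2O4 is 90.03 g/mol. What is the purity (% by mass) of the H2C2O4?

n(LiOH) = 0.3139 x 0.02980 = 0.009354 mol.
n(H2C2O4) = 0.009354 / 2 = 0.004677 mol.
mass of H2C2O4 = 0.004677 x 90.03 = 0.4211 g.
% purity = 0.4211 / 2.9247 x 100 = 14.4%.

14.4%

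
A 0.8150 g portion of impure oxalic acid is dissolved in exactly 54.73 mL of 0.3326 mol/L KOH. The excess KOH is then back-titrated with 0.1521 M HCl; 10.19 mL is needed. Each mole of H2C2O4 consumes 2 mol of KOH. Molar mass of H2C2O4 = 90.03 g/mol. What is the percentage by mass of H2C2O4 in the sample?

Total n(KOH) added = 0.3326 x 0.05473 = 0.01820 mol.
n(HCl) used = 0.1521 x 0.01019 = 0.001550 mol, which equals the excess n(KOH).
So n(KOH) consumed by the sample = 0.01820 - 0.001550 = 0.01665 mol.
n(H2C2O4) = 0.01665 / 2 = 0.008327 mol.
mass H2C2O4 = 0.008327 x 90.03 = 0.7496 g, so %H2C2O4 = 0.7496/0.8150 x 100 = 92.0%.

92.0%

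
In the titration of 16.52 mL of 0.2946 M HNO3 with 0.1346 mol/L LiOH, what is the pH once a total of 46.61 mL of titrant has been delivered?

n(acid) = 0.2946 x 0.01652 = 0.004867 mol; n(LiOH) added = 0.1346 x 0.04661 = 0.006274 mol.
Base is in excess by 0.006274 - 0.004867 = 0.001407 mol in a total volume of 0.06313 L.
[OH^-] = 0.001407/0.06313 = 0.02229 M, so pOH = 1.65 and pH = 14.00 - 1.65 = 12.35.

12.35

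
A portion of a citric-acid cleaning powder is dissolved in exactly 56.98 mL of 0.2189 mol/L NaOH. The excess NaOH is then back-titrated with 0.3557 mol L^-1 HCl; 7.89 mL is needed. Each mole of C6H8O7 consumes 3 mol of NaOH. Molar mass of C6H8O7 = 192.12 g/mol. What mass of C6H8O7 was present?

0.619 g

Total n(NaOH) added = 0.2189 x 0.05698 = 0.01247 mol.
n(HCl) used = 0.3557 x 0.007890 = 0.002806 mol, which equals the excess n(NaOH).
So n(NaOH) consumed by the sample = 0.01247 - 0.002806 = 0.009666 mol.
n(C6H8O7) = 0.009666 / 3 = 0.003222 mol.
mass = 0.003222 mol x 192.12 g/mol = 0.619 g.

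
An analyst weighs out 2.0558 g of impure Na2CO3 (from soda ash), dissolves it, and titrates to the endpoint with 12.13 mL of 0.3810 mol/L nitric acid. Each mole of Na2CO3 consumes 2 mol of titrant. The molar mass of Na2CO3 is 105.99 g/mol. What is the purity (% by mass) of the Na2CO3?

11.9%

n(HNO3) = 0.3810 x 0.01213 = 0.004622 mol.
n(Na2CO3) = 0.004622 / 2 = 0.002311 mol.
mass of Na2CO3 = 0.002311 x 105.99 = 0.2449 g.
% purity = 0.2449 / 2.0558 x 100 = 11.9%.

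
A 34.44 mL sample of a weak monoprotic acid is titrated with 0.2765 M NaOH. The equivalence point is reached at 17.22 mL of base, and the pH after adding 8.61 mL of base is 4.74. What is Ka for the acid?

8.61 mL is half of the equivalence volume, so this is the half-equivalence point where [HA] = [A^-].
At half-equivalence pH = pKa, so pKa = 4.74.
Ka = 10^(-4.74) = 1.8 x 10^-5.

1.8 x 10^-5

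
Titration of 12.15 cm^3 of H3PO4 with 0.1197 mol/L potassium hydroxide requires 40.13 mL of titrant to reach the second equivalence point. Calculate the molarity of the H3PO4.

n(KOH) = 0.1197 x 0.04013 = 0.004804 mol.
At the second equivalence point, 2 mol OH^- react per mol H3PO4, so n(H3PO4) = 0.004804 / 2 = 0.002402 mol.
[H3PO4] = 0.002402 / 0.01215 L = 0.198 M.

0.198 M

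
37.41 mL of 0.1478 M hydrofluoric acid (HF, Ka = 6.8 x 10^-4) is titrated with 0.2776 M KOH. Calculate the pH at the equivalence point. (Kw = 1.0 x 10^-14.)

n(HF) = 0.1478 x 0.03741 = 0.005529 mol; V(KOH) at equivalence = 0.005529/0.2776 = 0.01992 L.
At equivalence all the acid is converted to F-; total volume = 0.03741 + 0.01992 = 0.05733 L, so [F-] = 0.005529/0.05733 = 0.09645 M.
Kb = Kw/Ka = 1.0e-14 / 6.8 x 10^-4 = 1.47e-11.
[OH^-] = sqrt(Kb x [F-]) = sqrt(1.47e-11 x 0.09645) = 1.19e-6 M.
pOH = 5.92, so pH = 14.00 - 5.92 = 8.08.

8.08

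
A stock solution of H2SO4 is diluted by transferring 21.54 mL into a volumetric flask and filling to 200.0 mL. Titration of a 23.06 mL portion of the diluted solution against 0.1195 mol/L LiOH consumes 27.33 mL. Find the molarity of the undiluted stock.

0.658 M

n(LiOH) = 0.1195 x 0.02733 = 0.003266 mol.
n(H2SO4) in the aliquot = 0.003266 x 1/2 = 0.001633 mol.
[diluted H2SO4] = 0.001633 / 0.02306 = 0.07081 M.
Dilution factor = 200.0/21.54 = 9.285, so [stock] = 0.07081 x 9.285 = 0.658 M.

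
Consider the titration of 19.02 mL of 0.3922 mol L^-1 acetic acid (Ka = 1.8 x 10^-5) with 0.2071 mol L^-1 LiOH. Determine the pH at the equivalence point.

n(CH3COOH) = 0.3922 x 0.01902 = 0.007460 mol; V(LiOH) at equivalence = 0.007460/0.2071 = 0.03602 L.
At equivalence all the acid is converted to CH3COO-; total volume = 0.01902 + 0.03602 = 0.05504 L, so [CH3COO-] = 0.007460/0.05504 = 0.1355 M.
Kb = Kw/Ka = 1.0e-14 / 1.8 x 10^-5 = 5.56e-10.
[OH^-] = sqrt(Kb x [CH3COO-]) = sqrt(5.56e-10 x 0.1355) = 8.68e-6 M.
pOH = 5.06, so pH = 14.00 - 5.06 = 8.94.

8.94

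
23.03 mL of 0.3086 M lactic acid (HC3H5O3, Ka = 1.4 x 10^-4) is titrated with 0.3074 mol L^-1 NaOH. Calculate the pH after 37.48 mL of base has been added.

12.86

n(acid) = 0.3086 x 0.02303 = 0.007107 mol; n(NaOH) added = 0.3074 x 0.03748 = 0.01152 mol.
Base is in excess by 0.01152 - 0.007107 = 0.004414 mol in a total volume of 0.06051 L.
[OH^-] = 0.004414/0.06051 = 0.07295 M, so pOH = 1.14 and pH = 14.00 - 1.14 = 12.86.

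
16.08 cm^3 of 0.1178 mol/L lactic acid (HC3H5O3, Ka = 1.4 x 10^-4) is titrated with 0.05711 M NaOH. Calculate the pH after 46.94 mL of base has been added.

n(acid) = 0.1178 x 0.01608 = 0.001894 mol; n(NaOH) added = 0.05711 x 0.04694 = 0.002681 mol.
Base is in excess by 0.002681 - 0.001894 = 0.0007865 mol in a total volume of 0.06302 L.
[OH^-] = 0.0007865/0.06302 = 0.01248 M, so pOH = 1.90 and pH = 14.00 - 1.90 = 12.10.

12.10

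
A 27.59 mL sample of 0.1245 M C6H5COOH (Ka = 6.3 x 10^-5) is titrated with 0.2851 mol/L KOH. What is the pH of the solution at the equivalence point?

8.57

n(C6H5COOH) = 0.1245 x 0.02759 = 0.003435 mol; V(KOH) at equivalence = 0.003435/0.2851 = 0.01205 L.
At equivalence all the acid is converted to C6H5COO-; total volume = 0.02759 + 0.01205 = 0.03964 L, so [C6H5COO-] = 0.003435/0.03964 = 0.08666 M.
Kb = Kw/Ka = 1.0e-14 / 6.3 x 10^-5 = 1.59e-10.
[OH^-] = sqrt(Kb x [C6H5COO-]) = sqrt(1.59e-10 x 0.08666) = 3.71e-6 M.
pOH = 5.43, so pH = 14.00 - 5.43 = 8.57.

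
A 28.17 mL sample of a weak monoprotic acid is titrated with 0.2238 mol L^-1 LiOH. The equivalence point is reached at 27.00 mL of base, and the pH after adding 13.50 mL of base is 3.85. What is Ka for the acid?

1.4 x 10^-4

13.50 mL is half of the equivalence volume, so this is the half-equivalence point where [HA] = [A^-].
At half-equivalence pH = pKa, so pKa = 3.85.
Ka = 10^(-3.85) = 1.4 x 10^-4.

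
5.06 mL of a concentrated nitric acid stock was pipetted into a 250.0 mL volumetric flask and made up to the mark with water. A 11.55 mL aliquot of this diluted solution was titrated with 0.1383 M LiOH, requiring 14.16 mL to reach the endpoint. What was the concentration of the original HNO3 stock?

n(LiOH) = 0.1383 x 0.01416 = 0.001958 mol.
n(HNO3) in the aliquot = 0.001958 mol.
[diluted HNO3] = 0.001958 / 0.01155 = 0.1696 M.
Dilution factor = 250.0/5.060 = 49.41, so [stock] = 0.1696 x 49.41 = 8.38 M.

8.38 M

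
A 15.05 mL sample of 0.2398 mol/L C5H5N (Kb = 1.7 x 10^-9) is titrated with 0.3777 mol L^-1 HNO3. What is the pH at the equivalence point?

n(C5H5N) = 0.2398 x 0.01505 = 0.003609 mol; V(HNO3) at equivalence = 0.003609/0.3777 = 0.009555 L.
At equivalence the base is fully converted to C5H5NH+; total volume = 0.02461 L, so [C5H5NH+] = 0.003609/0.02461 = 0.1467 M.
Ka(C5H5NH+) = Kw/Kb = 1.0e-14 / 1.7 x 10^-9 = 5.88e-6.
[H^+] = sqrt(Ka x [C5H5NH+]) = sqrt(5.88e-6 x 0.1467) = 0.000929 M.
pH = -log(0.000929) = 3.03.

3.03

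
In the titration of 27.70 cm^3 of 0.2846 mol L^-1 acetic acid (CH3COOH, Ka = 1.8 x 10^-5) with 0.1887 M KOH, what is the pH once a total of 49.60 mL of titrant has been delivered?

n(acid) = 0.2846 x 0.02770 = 0.007883 mol; n(KOH) added = 0.1887 x 0.04960 = 0.009360 mol.
Base is in excess by 0.009360 - 0.007883 = 0.001476 mol in a total volume of 0.07730 L.
[OH^-] = 0.001476/0.07730 = 0.01910 M, so pOH = 1.72 and pH = 14.00 - 1.72 = 12.28.

12.28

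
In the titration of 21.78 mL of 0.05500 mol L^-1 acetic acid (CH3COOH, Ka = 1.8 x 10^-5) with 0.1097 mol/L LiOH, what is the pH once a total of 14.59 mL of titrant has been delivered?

n(acid) = 0.05500 x 0.02178 = 0.001198 mol; n(LiOH) added = 0.1097 x 0.01459 = 0.001601 mol.
Base is in excess by 0.001601 - 0.001198 = 0.0004026 mol in a total volume of 0.03637 L.
[OH^-] = 0.0004026/0.03637 = 0.01107 M, so pOH = 1.96 and pH = 14.00 - 1.96 = 12.04.

12.04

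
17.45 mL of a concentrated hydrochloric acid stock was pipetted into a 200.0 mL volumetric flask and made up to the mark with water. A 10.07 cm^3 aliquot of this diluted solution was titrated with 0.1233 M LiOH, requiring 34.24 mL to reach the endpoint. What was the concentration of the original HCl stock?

n(LiOH) = 0.1233 x 0.03424 = 0.004222 mol.
n(HCl) in the aliquot = 0.004222 mol.
[diluted HCl] = 0.004222 / 0.01007 = 0.4192 M.
Dilution factor = 200.0/17.45 = 11.46, so [stock] = 0.4192 x 11.46 = 4.81 M.

4.81 M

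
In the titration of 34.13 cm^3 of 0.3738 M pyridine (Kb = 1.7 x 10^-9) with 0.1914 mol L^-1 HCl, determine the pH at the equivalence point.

n(C5H5N) = 0.3738 x 0.03413 = 0.01276 mol; V(HCl) at equivalence = 0.01276/0.1914 = 0.06666 L.
At equivalence the base is fully converted to C5H5NH+; total volume = 0.1008 L, so [C5H5NH+] = 0.01276/0.1008 = 0.1266 M.
Ka(C5H5NH+) = Kw/Kb = 1.0e-14 / 1.7 x 10^-9 = 5.88e-6.
[H^+] = sqrt(Ka x [C5H5NH+]) = sqrt(5.88e-6 x 0.1266) = 0.000863 M.
pH = -log(0.000863) = 3.06.

3.06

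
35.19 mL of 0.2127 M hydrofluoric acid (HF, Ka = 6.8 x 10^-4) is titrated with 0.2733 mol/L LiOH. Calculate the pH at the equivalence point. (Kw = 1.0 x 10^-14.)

n(HF) = 0.2127 x 0.03519 = 0.007485 mol; V(LiOH) at equivalence = 0.007485/0.2733 = 0.02739 L.
At equivalence all the acid is converted to F-; total volume = 0.03519 + 0.02739 = 0.06258 L, so [F-] = 0.007485/0.06258 = 0.1196 M.
Kb = Kw/Ka = 1.0e-14 / 6.8 x 10^-4 = 1.47e-11.
[OH^-] = sqrt(Kb x [F-]) = sqrt(1.47e-11 x 0.1196) = 1.33e-6 M.
pOH = 5.88, so pH = 14.00 - 5.88 = 8.12.

8.12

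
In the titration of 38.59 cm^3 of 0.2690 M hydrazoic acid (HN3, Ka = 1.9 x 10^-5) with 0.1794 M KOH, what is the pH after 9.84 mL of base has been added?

4.03

Initial n(HN3) = 0.2690 x 0.03859 = 0.01038 mol.
n(KOH) added = 0.1794 x 0.009840 = 0.001765 mol, converting that many moles of HN3 to N3-.
Remaining n(HN3) = 0.008615 mol; n(N3-) = 0.001765 mol.
By Henderson-Hasselbalch, pH = pKa + log([A^-]/[HA]) = 4.72 + log(0.001765/0.008615) = 4.72 + (-0.69) = 4.03.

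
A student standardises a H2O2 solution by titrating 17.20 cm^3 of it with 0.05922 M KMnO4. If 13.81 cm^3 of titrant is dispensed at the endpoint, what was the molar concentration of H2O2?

n(KMnO4) = 0.05922 x 0.01381 = 0.0008178 mol.
From the balanced equation, 2 mol KMnO4 reacts with 5 mol H2O2, so n(H2O2) = 0.0008178 x 5/2 = 0.002045 mol.
[H2O2] = 0.002045 / 0.01720 L = 0.119 M.

0.119 M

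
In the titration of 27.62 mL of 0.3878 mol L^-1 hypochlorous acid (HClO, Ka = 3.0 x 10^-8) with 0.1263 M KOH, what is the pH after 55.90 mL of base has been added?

Initial n(HClO) = 0.3878 x 0.02762 = 0.01071 mol.
n(KOH) added = 0.1263 x 0.05590 = 0.007060 mol, converting that many moles of HClO to ClO-.
Remaining n(HClO) = 0.003651 mol; n(ClO-) = 0.007060 mol.
By Henderson-Hasselbalch, pH = pKa + log([A^-]/[HA]) = 7.52 + log(0.007060/0.003651) = 7.52 + (+0.29) = 7.81.

7.81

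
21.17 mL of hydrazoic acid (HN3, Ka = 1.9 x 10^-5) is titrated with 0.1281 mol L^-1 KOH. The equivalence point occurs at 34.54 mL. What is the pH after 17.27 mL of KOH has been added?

4.72

17.27 mL is exactly half the equivalence volume (34.54/2), i.e. the half-equivalence point.
There, n(HA) = n(A^-), so pH = pKa = -log(1.9 x 10^-5) = 4.72.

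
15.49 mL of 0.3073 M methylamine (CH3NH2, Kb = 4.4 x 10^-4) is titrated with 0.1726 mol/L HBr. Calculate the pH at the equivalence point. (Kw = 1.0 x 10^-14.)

n(CH3NH2) = 0.3073 x 0.01549 = 0.004760 mol; V(HBr) at equivalence = 0.004760/0.1726 = 0.02758 L.
At equivalence the base is fully converted to CH3NH3+; total volume = 0.04307 L, so [CH3NH3+] = 0.004760/0.04307 = 0.1105 M.
Ka(CH3NH3+) = Kw/Kb = 1.0e-14 / 4.4 x 10^-4 = 2.27e-11.
[H^+] = sqrt(Ka x [CH3NH3+]) = sqrt(2.27e-11 x 0.1105) = 1.58e-6 M.
pH = -log(1.58e-6) = 5.80.

5.80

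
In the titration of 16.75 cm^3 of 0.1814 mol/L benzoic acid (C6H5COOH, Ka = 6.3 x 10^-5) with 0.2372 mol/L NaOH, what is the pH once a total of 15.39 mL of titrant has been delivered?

12.28

n(acid) = 0.1814 x 0.01675 = 0.003038 mol; n(NaOH) added = 0.2372 x 0.01539 = 0.003651 mol.
Base is in excess by 0.003651 - 0.003038 = 0.0006121 mol in a total volume of 0.03214 L.
[OH^-] = 0.0006121/0.03214 = 0.01904 M, so pOH = 1.72 and pH = 14.00 - 1.72 = 12.28.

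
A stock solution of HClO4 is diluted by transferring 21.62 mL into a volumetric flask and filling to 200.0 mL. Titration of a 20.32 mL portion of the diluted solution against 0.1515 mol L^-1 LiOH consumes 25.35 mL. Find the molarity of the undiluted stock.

n(LiOH) = 0.1515 x 0.02535 = 0.003841 mol.
n(HClO4) in the aliquot = 0.003841 mol.
[diluted HClO4] = 0.003841 / 0.02032 = 0.1890 M.
Dilution factor = 200.0/21.62 = 9.251, so [stock] = 0.1890 x 9.251 = 1.75 M.

1.75 M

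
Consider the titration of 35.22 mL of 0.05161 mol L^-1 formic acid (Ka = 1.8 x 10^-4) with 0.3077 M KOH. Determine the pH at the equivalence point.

8.20

n(HCOOH) = 0.05161 x 0.03522 = 0.001818 mol; V(KOH) at equivalence = 0.001818/0.3077 = 0.005907 L.
At equivalence all the acid is converted to HCOO-; total volume = 0.03522 + 0.005907 = 0.04113 L, so [HCOO-] = 0.001818/0.04113 = 0.04420 M.
Kb = Kw/Ka = 1.0e-14 / 1.8 x 10^-4 = 5.56e-11.
[OH^-] = sqrt(Kb x [HCOO-]) = sqrt(5.56e-11 x 0.04420) = 1.57e-6 M.
pOH = 5.80, so pH = 14.00 - 5.80 = 8.20.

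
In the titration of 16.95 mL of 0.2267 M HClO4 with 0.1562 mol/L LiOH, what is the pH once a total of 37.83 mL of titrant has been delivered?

12.58

n(acid) = 0.2267 x 0.01695 = 0.003843 mol; n(LiOH) added = 0.1562 x 0.03783 = 0.005909 mol.
Base is in excess by 0.005909 - 0.003843 = 0.002066 mol in a total volume of 0.05478 L.
[OH^-] = 0.002066/0.05478 = 0.03772 M, so pOH = 1.42 and pH = 14.00 - 1.42 = 12.58.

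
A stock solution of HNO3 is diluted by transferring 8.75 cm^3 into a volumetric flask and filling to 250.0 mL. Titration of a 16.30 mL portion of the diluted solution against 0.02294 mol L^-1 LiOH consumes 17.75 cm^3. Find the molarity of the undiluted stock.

n(LiOH) = 0.02294 x 0.01775 = 0.0004072 mol.
n(HNO3) in the aliquot = 0.0004072 mol.
[diluted HNO3] = 0.0004072 / 0.01630 = 0.02498 M.
Dilution factor = 250.0/8.750 = 28.57, so [stock] = 0.02498 x 28.57 = 0.714 M.

0.714 M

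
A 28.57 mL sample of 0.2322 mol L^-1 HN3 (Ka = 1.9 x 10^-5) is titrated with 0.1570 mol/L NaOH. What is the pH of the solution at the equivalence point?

8.85

n(HN3) = 0.2322 x 0.02857 = 0.006634 mol; V(NaOH) at equivalence = 0.006634/0.1570 = 0.04225 L.
At equivalence all the acid is converted to N3-; total volume = 0.02857 + 0.04225 = 0.07082 L, so [N3-] = 0.006634/0.07082 = 0.09367 M.
Kb = Kw/Ka = 1.0e-14 / 1.9 x 10^-5 = 5.26e-10.
[OH^-] = sqrt(Kb x [N3-]) = sqrt(5.26e-10 x 0.09367) = 7.02e-6 M.
pOH = 5.15, so pH = 14.00 - 5.15 = 8.85.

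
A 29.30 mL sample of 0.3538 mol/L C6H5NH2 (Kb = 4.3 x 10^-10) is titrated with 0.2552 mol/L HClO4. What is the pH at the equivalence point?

n(C6H5NH2) = 0.3538 x 0.02930 = 0.01037 mol; V(HClO4) at equivalence = 0.01037/0.2552 = 0.04062 L.
At equivalence the base is fully converted to C6H5NH3+; total volume = 0.06992 L, so [C6H5NH3+] = 0.01037/0.06992 = 0.1483 M.
Ka(C6H5NH3+) = Kw/Kb = 1.0e-14 / 4.3 x 10^-10 = 2.33e-5.
[H^+] = sqrt(Ka x [C6H5NH3+]) = sqrt(2.33e-5 x 0.1483) = 0.00186 M.
pH = -log(0.00186) = 2.73.

2.73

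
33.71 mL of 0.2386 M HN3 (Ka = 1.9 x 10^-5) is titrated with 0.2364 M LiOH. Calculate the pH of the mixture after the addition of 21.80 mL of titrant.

4.97

Initial n(HN3) = 0.2386 x 0.03371 = 0.008043 mol.
n(LiOH) added = 0.2364 x 0.02180 = 0.005154 mol, converting that many moles of HN3 to N3-.
Remaining n(HN3) = 0.002890 mol; n(N3-) = 0.005154 mol.
By Henderson-Hasselbalch, pH = pKa + log([A^-]/[HA]) = 4.72 + log(0.005154/0.002890) = 4.72 + (+0.25) = 4.97.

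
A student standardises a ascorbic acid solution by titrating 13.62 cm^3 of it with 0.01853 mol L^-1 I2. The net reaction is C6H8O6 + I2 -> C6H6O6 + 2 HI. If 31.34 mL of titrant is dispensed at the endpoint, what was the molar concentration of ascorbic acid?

n(I2) = 0.01853 x 0.03134 = 0.0005807 mol.
From the balanced equation, 1 mol I2 reacts with 1 mol ascorbic acid, so n(ascorbic acid) = 0.0005807 x 1/1 = 0.0005807 mol.
[ascorbic acid] = 0.0005807 / 0.01362 L = 0.0426 M.

0.0426 M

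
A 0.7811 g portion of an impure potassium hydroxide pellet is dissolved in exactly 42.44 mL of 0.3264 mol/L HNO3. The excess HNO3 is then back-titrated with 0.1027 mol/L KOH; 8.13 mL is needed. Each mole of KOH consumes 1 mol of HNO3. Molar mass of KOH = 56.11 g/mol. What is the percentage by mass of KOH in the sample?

Total n(HNO3) added = 0.3264 x 0.04244 = 0.01385 mol.
n(KOH) used = 0.1027 x 0.008130 = 0.0008350 mol, which equals the excess n(HNO3).
So n(HNO3) consumed by the sample = 0.01385 - 0.0008350 = 0.01302 mol.
n(KOH) = 0.01302 / 1 = 0.01302 mol.
mass KOH = 0.01302 x 56.11 = 0.7304 g, so %KOH = 0.7304/0.7811 x 100 = 93.5%.

93.5%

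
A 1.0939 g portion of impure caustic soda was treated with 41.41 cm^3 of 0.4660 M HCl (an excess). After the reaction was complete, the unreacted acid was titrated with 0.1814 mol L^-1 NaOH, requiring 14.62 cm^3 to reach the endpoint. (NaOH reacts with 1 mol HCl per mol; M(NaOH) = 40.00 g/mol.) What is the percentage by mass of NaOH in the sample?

60.9%

Total n(HCl) added = 0.4660 x 0.04141 = 0.01930 mol.
n(NaOH) used = 0.1814 x 0.01462 = 0.002652 mol, which equals the excess n(HCl).
So n(HCl) consumed by the sample = 0.01930 - 0.002652 = 0.01664 mol.
n(NaOH) = 0.01664 / 1 = 0.01664 mol.
mass NaOH = 0.01664 x 40.00 = 0.6658 g, so %NaOH = 0.6658/1.0939 x 100 = 60.9%.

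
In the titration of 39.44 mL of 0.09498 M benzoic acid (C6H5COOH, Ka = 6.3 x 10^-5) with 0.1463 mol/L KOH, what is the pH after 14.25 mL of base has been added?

Initial n(C6H5COOH) = 0.09498 x 0.03944 = 0.003746 mol.
n(KOH) added = 0.1463 x 0.01425 = 0.002085 mol, converting that many moles of C6H5COOH to C6H5COO-.
Remaining n(C6H5COOH) = 0.001661 mol; n(C6H5COO-) = 0.002085 mol.
By Henderson-Hasselbalch, pH = pKa + log([A^-]/[HA]) = 4.20 + log(0.002085/0.001661) = 4.20 + (+0.10) = 4.30.

4.30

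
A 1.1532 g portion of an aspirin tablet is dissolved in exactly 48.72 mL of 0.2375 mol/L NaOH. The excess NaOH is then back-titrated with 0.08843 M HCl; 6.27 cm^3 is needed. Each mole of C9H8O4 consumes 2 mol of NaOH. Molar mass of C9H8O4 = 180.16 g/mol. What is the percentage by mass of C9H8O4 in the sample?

86.1%

Total n(NaOH) added = 0.2375 x 0.04872 = 0.01157 mol.
n(HCl) used = 0.08843 x 0.006270 = 0.0005545 mol, which equals the excess n(NaOH).
So n(NaOH) consumed by the sample = 0.01157 - 0.0005545 = 0.01102 mol.
n(C9H8O4) = 0.01102 / 2 = 0.005508 mol.
mass C9H8O4 = 0.005508 x 180.16 = 0.9924 g, so %C9H8O4 = 0.9924/1.1532 x 100 = 86.1%.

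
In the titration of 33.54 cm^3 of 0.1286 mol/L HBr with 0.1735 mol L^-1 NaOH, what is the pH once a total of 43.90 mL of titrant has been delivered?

12.63

n(acid) = 0.1286 x 0.03354 = 0.004313 mol; n(NaOH) added = 0.1735 x 0.04390 = 0.007617 mol.
Base is in excess by 0.007617 - 0.004313 = 0.003303 mol in a total volume of 0.07744 L.
[OH^-] = 0.003303/0.07744 = 0.04266 M, so pOH = 1.37 and pH = 14.00 - 1.37 = 12.63.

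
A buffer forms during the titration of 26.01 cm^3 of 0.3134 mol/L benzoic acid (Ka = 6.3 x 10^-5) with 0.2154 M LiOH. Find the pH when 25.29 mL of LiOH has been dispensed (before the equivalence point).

Initial n(C6H5COOH) = 0.3134 x 0.02601 = 0.008152 mol.
n(LiOH) added = 0.2154 x 0.02529 = 0.005447 mol, converting that many moles of C6H5COOH to C6H5COO-.
Remaining n(C6H5COOH) = 0.002704 mol; n(C6H5COO-) = 0.005447 mol.
By Henderson-Hasselbalch, pH = pKa + log([A^-]/[HA]) = 4.20 + log(0.005447/0.002704) = 4.20 + (+0.30) = 4.50.

4.50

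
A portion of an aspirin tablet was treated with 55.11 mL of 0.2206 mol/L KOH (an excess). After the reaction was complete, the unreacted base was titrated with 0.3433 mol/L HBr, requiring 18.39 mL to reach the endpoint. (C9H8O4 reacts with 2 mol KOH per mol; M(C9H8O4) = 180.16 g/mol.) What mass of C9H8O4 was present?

Total n(KOH) added = 0.2206 x 0.05511 = 0.01216 mol.
n(HBr) used = 0.3433 x 0.01839 = 0.006313 mol, which equals the excess n(KOH).
So n(KOH) consumed by the sample = 0.01216 - 0.006313 = 0.005844 mol.
n(C9H8O4) = 0.005844 / 2 = 0.002922 mol.
mass = 0.002922 mol x 180.16 g/mol = 0.526 g.

0.526 g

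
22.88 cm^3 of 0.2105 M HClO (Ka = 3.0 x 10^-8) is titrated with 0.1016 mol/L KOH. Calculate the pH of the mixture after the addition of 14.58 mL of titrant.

Initial n(HClO) = 0.2105 x 0.02288 = 0.004816 mol.
n(KOH) added = 0.1016 x 0.01458 = 0.001481 mol, converting that many moles of HClO to ClO-.
Remaining n(HClO) = 0.003335 mol; n(ClO-) = 0.001481 mol.
By Henderson-Hasselbalch, pH = pKa + log([A^-]/[HA]) = 7.52 + log(0.001481/0.003335) = 7.52 + (-0.35) = 7.17.

7.17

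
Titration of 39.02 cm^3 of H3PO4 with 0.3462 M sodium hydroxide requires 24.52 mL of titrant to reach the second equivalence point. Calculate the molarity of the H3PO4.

n(NaOH) = 0.3462 x 0.02452 = 0.008489 mol.
At the second equivalence point, 2 mol OH^- react per mol H3PO4, so n(H3PO4) = 0.008489 / 2 = 0.004244 mol.
[H3PO4] = 0.004244 / 0.03902 L = 0.109 M.

0.109 M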